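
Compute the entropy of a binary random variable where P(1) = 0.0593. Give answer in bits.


H = -p*log2(p) - (1-p)*log2(1-p). -0.0593*log2(0.0593) = 0.241696; -0.9407*log2(0.9407) = 0.082964. H = 0.241696 + 0.082964 = 0.3247

0.3247 bits


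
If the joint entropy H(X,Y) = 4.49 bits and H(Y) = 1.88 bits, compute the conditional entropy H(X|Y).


H(X|Y) = H(X,Y) - H(Y) = 4.49 - 1.88 = 2.61

2.61 bits


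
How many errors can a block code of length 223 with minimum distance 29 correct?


Correction capability = floor((d-1)/2) = floor((29-1)/2) = 14

14 errors


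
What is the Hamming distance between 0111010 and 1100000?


Count differing positions: ^ . ^ ^ . ^ . = 4 differences

4


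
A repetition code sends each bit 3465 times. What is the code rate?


Rate = k/n = 1/3465

1/3465


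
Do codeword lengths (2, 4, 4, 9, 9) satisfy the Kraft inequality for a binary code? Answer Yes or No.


Kraft sum = sum(2^(-l_i)) = 0.3789, need <= 1. Result: satisfied (a binary prefix-free code with these lengths exists)

Yes


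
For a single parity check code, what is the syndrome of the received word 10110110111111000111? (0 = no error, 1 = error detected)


Syndrome = XOR of all bits = 1 XOR 0 XOR 1 XOR 1 XOR 0 XOR 1 XOR 1 XOR 0 XOR 1 XOR 1 XOR 1 XOR 1 XOR 1 XOR 1 XOR 0 XOR 0 XOR 0 XOR 1 XOR 1 XOR 1 = 0

0


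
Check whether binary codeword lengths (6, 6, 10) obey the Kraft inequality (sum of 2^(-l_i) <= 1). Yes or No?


Kraft sum = sum(2^(-l_i)) = 0.0322, need <= 1. Result: satisfied (a binary prefix-free code with these lengths exists)

Yes


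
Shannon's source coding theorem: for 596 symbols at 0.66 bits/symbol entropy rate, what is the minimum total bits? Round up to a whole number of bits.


Minimum bits >= n * H = 596 * 0.66 = 393.36, rounded up to a whole number of bits = 394

394 bits


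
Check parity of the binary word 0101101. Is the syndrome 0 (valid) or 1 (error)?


Syndrome = XOR of all bits = 0 XOR 1 XOR 0 XOR 1 XOR 1 XOR 0 XOR 1 = 0

0


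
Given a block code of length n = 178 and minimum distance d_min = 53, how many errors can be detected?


Detection capability = d_min - 1 = 53 - 1 = 52

52 errors


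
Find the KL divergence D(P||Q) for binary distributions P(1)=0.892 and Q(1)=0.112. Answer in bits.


KL = p*log2(p/q) + (1-p)*log2((1-p)/(1-q)) = 0.892*log2(0.892/0.112) + 0.108*log2(0.108/0.888) = 2.342

2.342 bits


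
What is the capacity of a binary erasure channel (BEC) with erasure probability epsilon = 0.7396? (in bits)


C = 1 - epsilon = 1 - 0.7396 = 0.2604

0.2604 bits


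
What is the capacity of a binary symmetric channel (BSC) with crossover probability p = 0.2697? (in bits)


H(p) = -p*log2(p) - (1-p)*log2(1-p) = -0.2697*log2(0.2697) - 0.7303*log2(0.7303) = 0.509887 + 0.331146 = 0.841. C = 1 - H(p) = 1 - 0.841 = 0.159

0.159 bits


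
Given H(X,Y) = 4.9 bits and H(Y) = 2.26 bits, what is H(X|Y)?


H(X|Y) = H(X,Y) - H(Y) = 4.9 - 2.26 = 2.64

2.64 bits


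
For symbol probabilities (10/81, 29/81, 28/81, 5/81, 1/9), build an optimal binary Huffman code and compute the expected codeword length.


Huffman construction (repeatedly merge the two least-probable nodes; each merge adds 1 bit to every symbol beneath it): 5/81 + 1/9 = 14/81; 10/81 + 14/81 = 8/27; 8/27 + 28/81 = 52/81; 29/81 + 52/81 = 1. Resulting codeword lengths (in the order the probabilities were given): (3, 1, 2, 4, 4). L_avg = sum(p_i * l_i) = 10/81*3 + 29/81*1 + 28/81*2 + 5/81*4 + 1/9*4 = 19/9 = 2.1111

2.1111 bits


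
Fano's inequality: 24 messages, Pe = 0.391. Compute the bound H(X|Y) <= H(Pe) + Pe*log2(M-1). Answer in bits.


H(Pe) = -Pe*log2(Pe) - (1-Pe)*log2(1-Pe) = -0.391*log2(0.391) - 0.609*log2(0.609) = 0.529711 + 0.435731 = 0.9654. Pe*log2(M-1) = 0.391*log2(23) = 1.768713. Bound = H(Pe) + Pe*log2(M-1) = 0.529711 + 0.435731 + 1.768713 = 2.7342

2.7342 bits


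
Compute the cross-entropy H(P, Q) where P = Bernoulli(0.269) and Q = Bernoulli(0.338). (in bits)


H(P,Q) = -p*log2(q) - (1-p)*log2(1-q). -0.269*log2(0.338) = 0.420959; -0.731*log2(0.662) = 0.435016. H(P,Q) = 0.420959 + 0.435016 = 0.856

0.856 bits


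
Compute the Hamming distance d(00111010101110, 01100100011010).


Count differing positions: . ^ . ^ ^ ^ ^ . ^ ^ . ^ . . = 8 differences

8


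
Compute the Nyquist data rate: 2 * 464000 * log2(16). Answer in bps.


Rate = 2 * B * log2(M) = 2 * 464000 * 4.0 = 3712000.0

3712000.0 bps


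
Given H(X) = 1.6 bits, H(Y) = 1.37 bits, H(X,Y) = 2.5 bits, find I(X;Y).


I(X;Y) = H(X) + H(Y) - H(X,Y) = 1.6 + 1.37 - 2.5 = 0.47

0.47 bits


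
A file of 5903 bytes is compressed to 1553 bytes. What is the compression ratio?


Ratio = original / compressed = 5903 / 1553 = 3.801

3.801


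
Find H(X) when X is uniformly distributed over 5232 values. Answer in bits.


H = log2(n) = log2(5232) = 12.3531

12.3531 bits


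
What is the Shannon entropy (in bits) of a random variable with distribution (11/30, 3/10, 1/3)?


H = -sum(p_i * log2(p_i)). Terms: -(11/30)*log2(11/30) = 0.530735; -(3/10)*log2(3/10) = 0.521090; -(1/3)*log2(1/3) = 0.528321. H = 0.530735 + 0.521090 + 0.528321 = 1.5801

1.5801 bits


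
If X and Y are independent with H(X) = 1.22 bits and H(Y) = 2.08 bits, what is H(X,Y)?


For independent variables, H(X,Y) = H(X) + H(Y) = 1.22 + 2.08 = 3.3

3.3 bits


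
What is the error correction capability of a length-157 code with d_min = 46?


Correction capability = floor((d-1)/2) = floor((46-1)/2) = 22

22 errors


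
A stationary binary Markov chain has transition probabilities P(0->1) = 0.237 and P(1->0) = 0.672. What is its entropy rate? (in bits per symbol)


Stationary distribution: pi_0 = p10/(p01+p10) = 0.7393, pi_1 = 0.2607. Entropy rate H' = pi_0*H(p01) + pi_1*H(p10) = 0.7393*0.79 + 0.2607*0.9129 = 0.822

0.822 bits/symbol


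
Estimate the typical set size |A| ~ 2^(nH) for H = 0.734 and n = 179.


log2|A_typical| = nH = 179 * 0.734 = 131.386, so |A_typical| ~ 2^131.386 = 3.557e+39

3.557e+39


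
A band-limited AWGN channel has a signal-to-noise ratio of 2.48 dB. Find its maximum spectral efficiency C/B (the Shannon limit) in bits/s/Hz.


SNR_linear = 10^(2.48/10) = 1.7701; C/B = log2(1 + SNR_linear) = log2(1 + 1.7701) = 1.4699

1.4699 bits/s/Hz


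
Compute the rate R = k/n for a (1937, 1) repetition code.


Rate = k/n = 1/1937

1/1937


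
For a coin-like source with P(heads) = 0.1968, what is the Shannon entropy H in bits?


H = -p*log2(p) - (1-p)*log2(1-p). -0.1968*log2(0.1968) = 0.461535; -0.8032*log2(0.8032) = 0.253947. H = 0.461535 + 0.253947 = 0.7155

0.7155 bits


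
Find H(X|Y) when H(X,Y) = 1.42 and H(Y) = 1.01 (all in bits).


H(X|Y) = H(X,Y) - H(Y) = 1.42 - 1.01 = 0.41

0.41 bits


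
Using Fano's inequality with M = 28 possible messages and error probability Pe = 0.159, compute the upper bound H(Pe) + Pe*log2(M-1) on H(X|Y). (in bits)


H(Pe) = -Pe*log2(Pe) - (1-Pe)*log2(1-Pe) = -0.159*log2(0.159) - 0.841*log2(0.841) = 0.421811 + 0.210101 = 0.6319. Pe*log2(M-1) = 0.159*log2(27) = 0.756027. Bound = H(Pe) + Pe*log2(M-1) = 0.421811 + 0.210101 + 0.756027 = 1.3879

1.3879 bits


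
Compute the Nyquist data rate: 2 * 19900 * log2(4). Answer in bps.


Rate = 2 * B * log2(M) = 2 * 19900 * 2.0 = 79600.0

79600.0 bps


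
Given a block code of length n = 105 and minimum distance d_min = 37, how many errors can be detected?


Detection capability = d_min - 1 = 37 - 1 = 36

36 errors


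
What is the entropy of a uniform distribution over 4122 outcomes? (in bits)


H = log2(n) = log2(4122) = 12.0091

12.0091 bits


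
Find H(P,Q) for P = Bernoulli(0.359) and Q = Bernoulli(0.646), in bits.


H(P,Q) = -p*log2(q) - (1-p)*log2(1-q). -0.359*log2(0.646) = 0.226311; -0.641*log2(0.354) = 0.960333. H(P,Q) = 0.226311 + 0.960333 = 1.1866

1.1866 bits


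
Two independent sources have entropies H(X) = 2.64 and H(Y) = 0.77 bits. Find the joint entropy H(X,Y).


For independent variables, H(X,Y) = H(X) + H(Y) = 2.64 + 0.77 = 3.41

3.41 bits


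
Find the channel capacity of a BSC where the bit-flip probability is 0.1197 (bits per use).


H(p) = -p*log2(p) - (1-p)*log2(1-p) = -0.1197*log2(0.1197) - 0.8803*log2(0.8803) = 0.366582 + 0.161916 = 0.5285. C = 1 - H(p) = 1 - 0.5285 = 0.4715

0.4715 bits


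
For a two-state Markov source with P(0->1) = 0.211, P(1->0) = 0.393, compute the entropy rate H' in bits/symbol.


Stationary distribution: pi_0 = p10/(p01+p10) = 0.6507, pi_1 = 0.3493. Entropy rate H' = pi_0*H(p01) + pi_1*H(p10) = 0.6507*0.7434 + 0.3493*0.9667 = 0.8214

0.8214 bits/symbol


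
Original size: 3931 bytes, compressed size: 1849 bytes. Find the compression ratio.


Ratio = original / compressed = 3931 / 1849 = 2.126

2.126


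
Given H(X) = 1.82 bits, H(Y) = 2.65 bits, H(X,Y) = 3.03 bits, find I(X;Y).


I(X;Y) = H(X) + H(Y) - H(X,Y) = 1.82 + 2.65 - 3.03 = 1.44

1.44 bits


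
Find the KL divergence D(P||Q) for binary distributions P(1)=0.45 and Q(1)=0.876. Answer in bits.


KL = p*log2(p/q) + (1-p)*log2((1-p)/(1-q)) = 0.45*log2(0.45/0.876) + 0.55*log2(0.55/0.124) = 0.7495

0.7495 bits


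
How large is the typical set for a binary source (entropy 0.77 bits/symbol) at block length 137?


log2|A_typical| = nH = 137 * 0.77 = 105.49, so |A_typical| ~ 2^105.49 = 5.697e+31

5.697e+31


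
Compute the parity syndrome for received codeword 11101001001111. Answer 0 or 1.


Syndrome = XOR of all bits = 1 XOR 1 XOR 1 XOR 0 XOR 1 XOR 0 XOR 0 XOR 1 XOR 0 XOR 0 XOR 1 XOR 1 XOR 1 XOR 1 = 1

1


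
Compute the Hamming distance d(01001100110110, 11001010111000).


Count differing positions: ^ . . . . ^ ^ . . . ^ ^ ^ . = 6 differences

6


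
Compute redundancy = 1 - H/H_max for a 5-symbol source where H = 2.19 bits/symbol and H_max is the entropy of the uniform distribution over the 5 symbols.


H_max = log2(K) = log2(5) = 2.3219 bits/symbol. Redundancy = 1 - H/H_max = 1 - 2.19/2.3219 = 1 - 0.9432 = 0.0568

0.0568


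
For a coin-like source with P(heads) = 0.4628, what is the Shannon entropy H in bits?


H = -p*log2(p) - (1-p)*log2(1-p). -0.4628*log2(0.4628) = 0.514420; -0.5372*log2(0.5372) = 0.481583. H = 0.514420 + 0.481583 = 0.996

0.996 bits


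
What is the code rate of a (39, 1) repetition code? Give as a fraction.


Rate = k/n = 1/39

1/39


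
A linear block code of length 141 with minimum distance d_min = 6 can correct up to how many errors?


Correction capability = floor((d-1)/2) = floor((6-1)/2) = 2

2 errors


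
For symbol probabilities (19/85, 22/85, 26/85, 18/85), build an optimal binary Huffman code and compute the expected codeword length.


Huffman construction (repeatedly merge the two least-probable nodes; each merge adds 1 bit to every symbol beneath it): 18/85 + 19/85 = 37/85; 22/85 + 26/85 = 48/85; 37/85 + 48/85 = 1. Resulting codeword lengths (in the order the probabilities were given): (2, 2, 2, 2). L_avg = sum(p_i * l_i) = 19/85*2 + 22/85*2 + 26/85*2 + 18/85*2 = 2

2.0 bits


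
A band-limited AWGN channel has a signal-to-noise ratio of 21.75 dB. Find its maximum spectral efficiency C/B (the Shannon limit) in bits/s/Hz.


SNR_linear = 10^(21.75/10) = 149.6236; C/B = log2(1 + SNR_linear) = log2(1 + 149.6236) = 7.2348

7.2348 bits/s/Hz


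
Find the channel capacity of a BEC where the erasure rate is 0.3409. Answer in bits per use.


C = 1 - epsilon = 1 - 0.3409 = 0.6591

0.6591 bits


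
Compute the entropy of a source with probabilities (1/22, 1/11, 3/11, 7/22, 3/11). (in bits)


H = -sum(p_i * log2(p_i)). Terms: -(1/22)*log2(1/22) = 0.202701; -(1/11)*log2(1/11) = 0.314494; -(3/11)*log2(3/11) = 0.511219; -(7/22)*log2(7/22) = 0.525661; -(3/11)*log2(3/11) = 0.511219. H = 0.202701 + 0.314494 + 0.511219 + 0.525661 + 0.511219 = 2.0653

2.0653 bits


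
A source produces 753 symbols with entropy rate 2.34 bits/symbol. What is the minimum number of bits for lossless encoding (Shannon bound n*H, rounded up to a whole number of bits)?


Minimum bits >= n * H = 753 * 2.34 = 1762.02, rounded up to a whole number of bits = 1763

1763 bits


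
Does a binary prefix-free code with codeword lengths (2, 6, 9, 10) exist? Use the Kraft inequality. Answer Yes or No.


Kraft sum = sum(2^(-l_i)) = 0.2686, need <= 1. Result: satisfied (a binary prefix-free code with these lengths exists)

Yes


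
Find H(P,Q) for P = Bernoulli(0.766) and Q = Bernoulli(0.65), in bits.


H(P,Q) = -p*log2(q) - (1-p)*log2(1-q). -0.766*log2(0.65) = 0.476060; -0.234*log2(0.35) = 0.354410. H(P,Q) = 0.476060 + 0.354410 = 0.8305

0.8305 bits


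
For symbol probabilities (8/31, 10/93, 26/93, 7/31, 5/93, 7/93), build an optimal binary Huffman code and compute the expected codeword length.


Huffman construction (repeatedly merge the two least-probable nodes; each merge adds 1 bit to every symbol beneath it): 5/93 + 7/93 = 4/31; 10/93 + 4/31 = 22/93; 7/31 + 22/93 = 43/93; 8/31 + 26/93 = 50/93; 43/93 + 50/93 = 1. Resulting codeword lengths (in the order the probabilities were given): (2, 3, 2, 2, 4, 4). L_avg = sum(p_i * l_i) = 8/31*2 + 10/93*3 + 26/93*2 + 7/31*2 + 5/93*4 + 7/93*4 = 220/93 = 2.3656

2.3656 bits


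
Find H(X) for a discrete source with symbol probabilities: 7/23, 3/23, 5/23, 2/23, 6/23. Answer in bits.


H = -sum(p_i * log2(p_i)). Terms: -(7/23)*log2(7/23) = 0.522324; -(3/23)*log2(3/23) = 0.383296; -(5/23)*log2(5/23) = 0.478616; -(2/23)*log2(2/23) = 0.306397; -(6/23)*log2(6/23) = 0.505722. H = 0.522324 + 0.383296 + 0.478616 + 0.306397 + 0.505722 = 2.1964

2.1964 bits


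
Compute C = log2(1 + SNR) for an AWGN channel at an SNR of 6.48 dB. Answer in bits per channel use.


SNR_linear = 10^(6.48/10) = 4.4463; C = log2(1 + SNR_linear) = log2(1 + 4.4463) = 2.4453

2.4453 bits/channel use


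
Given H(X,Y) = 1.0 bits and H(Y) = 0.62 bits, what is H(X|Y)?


H(X|Y) = H(X,Y) - H(Y) = 1.0 - 0.62 = 0.38

0.38 bits


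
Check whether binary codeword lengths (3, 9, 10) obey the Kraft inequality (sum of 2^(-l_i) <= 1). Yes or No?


Kraft sum = sum(2^(-l_i)) = 0.1279, need <= 1. Result: satisfied (a binary prefix-free code with these lengths exists)

Yes


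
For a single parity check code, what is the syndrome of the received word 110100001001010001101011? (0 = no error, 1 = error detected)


Syndrome = XOR of all bits = 1 XOR 1 XOR 0 XOR 1 XOR 0 XOR 0 XOR 0 XOR 0 XOR 1 XOR 0 XOR 0 XOR 1 XOR 0 XOR 1 XOR 0 XOR 0 XOR 0 XOR 1 XOR 1 XOR 0 XOR 1 XOR 0 XOR 1 XOR 1 = 1

1


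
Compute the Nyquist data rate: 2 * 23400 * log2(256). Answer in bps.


Rate = 2 * B * log2(M) = 2 * 23400 * 8.0 = 374400.0

374400.0 bps


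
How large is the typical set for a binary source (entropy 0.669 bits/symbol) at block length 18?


log2|A_typical| = nH = 18 * 0.669 = 12.042, so |A_typical| ~ 2^12.042 = 4.217e+03

4.217e+03


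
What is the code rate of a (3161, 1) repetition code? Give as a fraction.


Rate = k/n = 1/3161

1/3161


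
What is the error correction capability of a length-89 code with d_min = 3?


Correction capability = floor((d-1)/2) = floor((3-1)/2) = 1

1 errors


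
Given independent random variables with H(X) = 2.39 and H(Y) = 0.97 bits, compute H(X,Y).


For independent variables, H(X,Y) = H(X) + H(Y) = 2.39 + 0.97 = 3.36

3.36 bits


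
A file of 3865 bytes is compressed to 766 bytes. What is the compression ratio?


Ratio = original / compressed = 3865 / 766 = 5.0457

5.0457


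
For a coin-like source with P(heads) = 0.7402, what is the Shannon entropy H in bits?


H = -p*log2(p) - (1-p)*log2(1-p). -0.7402*log2(0.7402) = 0.321256; -0.2598*log2(0.2598) = 0.505188. H = 0.321256 + 0.505188 = 0.8264

0.8264 bits


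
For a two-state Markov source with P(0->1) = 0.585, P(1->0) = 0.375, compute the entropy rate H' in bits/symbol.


Stationary distribution: pi_0 = p10/(p01+p10) = 0.3906, pi_1 = 0.6094. Entropy rate H' = pi_0*H(p01) + pi_1*H(p10) = 0.3906*0.9791 + 0.6094*0.9544 = 0.9641

0.9641 bits/symbol


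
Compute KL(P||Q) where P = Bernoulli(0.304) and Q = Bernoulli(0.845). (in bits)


KL = p*log2(p/q) + (1-p)*log2((1-p)/(1-q)) = 0.304*log2(0.304/0.845) + 0.696*log2(0.696/0.155) = 1.0597

1.0597 bits


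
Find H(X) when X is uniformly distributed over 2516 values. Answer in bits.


H = log2(n) = log2(2516) = 11.2969

11.2969 bits


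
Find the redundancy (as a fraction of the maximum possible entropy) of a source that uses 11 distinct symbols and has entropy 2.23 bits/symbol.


H_max = log2(K) = log2(11) = 3.4594 bits/symbol. Redundancy = 1 - H/H_max = 1 - 2.23/3.4594 = 1 - 0.6446 = 0.3554

0.3554


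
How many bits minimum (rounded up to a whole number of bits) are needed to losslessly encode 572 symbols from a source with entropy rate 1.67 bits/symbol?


Minimum bits >= n * H = 572 * 1.67 = 955.24, rounded up to a whole number of bits = 956

956 bits


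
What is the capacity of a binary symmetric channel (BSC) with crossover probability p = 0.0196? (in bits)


H(p) = -p*log2(p) - (1-p)*log2(1-p) = -0.0196*log2(0.0196) - 0.9804*log2(0.9804) = 0.111191 + 0.027998 = 0.1392. C = 1 - H(p) = 1 - 0.1392 = 0.8608

0.8608 bits


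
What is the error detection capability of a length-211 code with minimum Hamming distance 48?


Detection capability = d_min - 1 = 48 - 1 = 47

47 errors


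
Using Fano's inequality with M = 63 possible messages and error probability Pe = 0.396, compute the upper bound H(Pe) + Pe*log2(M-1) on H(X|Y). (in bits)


H(Pe) = -Pe*log2(Pe) - (1-Pe)*log2(1-Pe) = -0.396*log2(0.396) - 0.604*log2(0.604) = 0.529225 + 0.439337 = 0.9686. Pe*log2(M-1) = 0.396*log2(62) = 2.357862. Bound = H(Pe) + Pe*log2(M-1) = 0.529225 + 0.439337 + 2.357862 = 3.3264

3.3264 bits


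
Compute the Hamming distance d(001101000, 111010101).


Count differing positions: ^ ^ . ^ ^ ^ ^ . ^ = 7 differences

7


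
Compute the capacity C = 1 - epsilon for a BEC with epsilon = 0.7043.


C = 1 - epsilon = 1 - 0.7043 = 0.2957

0.2957 bits


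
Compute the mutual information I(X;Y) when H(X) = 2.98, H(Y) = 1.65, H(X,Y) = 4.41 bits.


I(X;Y) = H(X) + H(Y) - H(X,Y) = 2.98 + 1.65 - 4.41 = 0.22

0.22 bits


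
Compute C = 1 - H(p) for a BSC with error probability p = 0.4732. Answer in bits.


H(p) = -p*log2(p) - (1-p)*log2(1-p) = -0.4732*log2(0.4732) - 0.5268*log2(0.5268) = 0.510809 + 0.487118 = 0.9979. C = 1 - H(p) = 1 - 0.9979 = 0.0021

0.0021 bits


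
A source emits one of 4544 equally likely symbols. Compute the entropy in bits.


H = log2(n) = log2(4544) = 12.1497

12.1497 bits


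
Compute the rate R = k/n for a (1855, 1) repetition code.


Rate = k/n = 1/1855

1/1855


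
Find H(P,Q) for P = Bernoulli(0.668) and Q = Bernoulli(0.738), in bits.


H(P,Q) = -p*log2(q) - (1-p)*log2(1-q). -0.668*log2(0.738) = 0.292789; -0.332*log2(0.262) = 0.641544. H(P,Q) = 0.292789 + 0.641544 = 0.9343

0.9343 bits


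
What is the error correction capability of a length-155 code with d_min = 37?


Correction capability = floor((d-1)/2) = floor((37-1)/2) = 18

18 errors


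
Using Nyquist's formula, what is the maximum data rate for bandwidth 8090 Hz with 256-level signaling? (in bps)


Rate = 2 * B * log2(M) = 2 * 8090 * 8.0 = 129440.0

129440.0 bps


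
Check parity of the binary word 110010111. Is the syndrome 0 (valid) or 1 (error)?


Syndrome = XOR of all bits = 1 XOR 1 XOR 0 XOR 0 XOR 1 XOR 0 XOR 1 XOR 1 XOR 1 = 0

0


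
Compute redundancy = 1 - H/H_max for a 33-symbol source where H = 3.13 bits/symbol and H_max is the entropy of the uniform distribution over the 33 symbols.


H_max = log2(K) = log2(33) = 5.0444 bits/symbol. Redundancy = 1 - H/H_max = 1 - 3.13/5.0444 = 1 - 0.6205 = 0.3795

0.3795


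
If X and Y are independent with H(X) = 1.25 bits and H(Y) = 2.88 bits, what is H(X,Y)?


For independent variables, H(X,Y) = H(X) + H(Y) = 1.25 + 2.88 = 4.13

4.13 bits


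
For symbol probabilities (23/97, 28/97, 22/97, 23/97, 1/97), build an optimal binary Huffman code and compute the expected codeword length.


Huffman construction (repeatedly merge the two least-probable nodes; each merge adds 1 bit to every symbol beneath it): 1/97 + 22/97 = 23/97; 23/97 + 23/97 = 46/97; 23/97 + 28/97 = 51/97; 46/97 + 51/97 = 1. Resulting codeword lengths (in the order the probabilities were given): (2, 2, 3, 2, 3). L_avg = sum(p_i * l_i) = 23/97*2 + 28/97*2 + 22/97*3 + 23/97*2 + 1/97*3 = 217/97 = 2.2371

2.2371 bits


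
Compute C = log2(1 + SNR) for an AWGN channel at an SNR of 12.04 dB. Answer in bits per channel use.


SNR_linear = 10^(12.04/10) = 15.9956; C = log2(1 + SNR_linear) = log2(1 + 15.9956) = 4.0871

4.0871 bits/channel use


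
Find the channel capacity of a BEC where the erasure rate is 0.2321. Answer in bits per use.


C = 1 - epsilon = 1 - 0.2321 = 0.7679

0.7679 bits


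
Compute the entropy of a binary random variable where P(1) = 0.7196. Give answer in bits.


H = -p*log2(p) - (1-p)*log2(1-p). -0.7196*log2(0.7196) = 0.341618; -0.2804*log2(0.2804) = 0.514377. H = 0.341618 + 0.514377 = 0.856

0.856 bits


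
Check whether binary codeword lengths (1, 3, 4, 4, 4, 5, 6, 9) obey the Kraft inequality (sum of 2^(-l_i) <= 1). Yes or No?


Kraft sum = sum(2^(-l_i)) = 0.8613, need <= 1. Result: satisfied (a binary prefix-free code with these lengths exists)

Yes


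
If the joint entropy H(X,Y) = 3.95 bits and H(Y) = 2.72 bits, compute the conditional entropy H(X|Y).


H(X|Y) = H(X,Y) - H(Y) = 3.95 - 2.72 = 1.23

1.23 bits


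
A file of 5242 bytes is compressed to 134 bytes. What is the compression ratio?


Ratio = original / compressed = 5242 / 134 = 39.1194

39.1194


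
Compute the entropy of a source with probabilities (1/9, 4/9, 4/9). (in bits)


H = -sum(p_i * log2(p_i)). Terms: -(1/9)*log2(1/9) = 0.352214; -(4/9)*log2(4/9) = 0.519967; -(4/9)*log2(4/9) = 0.519967. H = 0.352214 + 0.519967 + 0.519967 = 1.3921

1.3921 bits


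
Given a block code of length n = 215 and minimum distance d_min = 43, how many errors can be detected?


Detection capability = d_min - 1 = 43 - 1 = 42

42 errors


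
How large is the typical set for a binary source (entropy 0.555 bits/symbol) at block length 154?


log2|A_typical| = nH = 154 * 0.555 = 85.47, so |A_typical| ~ 2^85.47 = 5.358e+25

5.358e+25


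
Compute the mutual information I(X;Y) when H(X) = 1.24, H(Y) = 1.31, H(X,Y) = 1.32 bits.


I(X;Y) = H(X) + H(Y) - H(X,Y) = 1.24 + 1.31 - 1.32 = 1.23

1.23 bits


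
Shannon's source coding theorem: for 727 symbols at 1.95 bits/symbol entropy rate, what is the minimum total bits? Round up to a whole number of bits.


Minimum bits >= n * H = 727 * 1.95 = 1417.65, rounded up to a whole number of bits = 1418

1418 bits


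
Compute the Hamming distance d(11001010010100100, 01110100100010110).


Count differing positions: ^ . ^ ^ ^ ^ ^ . ^ ^ . ^ ^ . . ^ . = 11 differences

11


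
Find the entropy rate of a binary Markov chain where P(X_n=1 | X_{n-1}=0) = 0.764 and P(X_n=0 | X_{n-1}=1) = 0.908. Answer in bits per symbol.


Stationary distribution: pi_0 = p10/(p01+p10) = 0.5431, pi_1 = 0.4569. Entropy rate H' = pi_0*H(p01) + pi_1*H(p10) = 0.5431*0.7883 + 0.4569*0.4431 = 0.6306

0.6306 bits/symbol


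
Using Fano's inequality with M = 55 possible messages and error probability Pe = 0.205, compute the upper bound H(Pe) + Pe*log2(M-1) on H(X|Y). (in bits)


H(Pe) = -Pe*log2(Pe) - (1-Pe)*log2(1-Pe) = -0.205*log2(0.205) - 0.795*log2(0.795) = 0.468692 + 0.263124 = 0.7318. Pe*log2(M-1) = 0.205*log2(54) = 1.179752. Bound = H(Pe) + Pe*log2(M-1) = 0.468692 + 0.263124 + 1.179752 = 1.9116

1.9116 bits


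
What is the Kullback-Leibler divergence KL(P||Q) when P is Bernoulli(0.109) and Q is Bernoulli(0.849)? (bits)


KL = p*log2(p/q) + (1-p)*log2((1-p)/(1-q)) = 0.109*log2(0.109/0.849) + 0.891*log2(0.891/0.151) = 1.9589

1.9589 bits


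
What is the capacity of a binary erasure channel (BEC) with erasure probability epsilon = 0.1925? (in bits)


C = 1 - epsilon = 1 - 0.1925 = 0.8075

0.8075 bits


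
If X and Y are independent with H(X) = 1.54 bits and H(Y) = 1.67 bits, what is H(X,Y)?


For independent variables, H(X,Y) = H(X) + H(Y) = 1.54 + 1.67 = 3.21

3.21 bits


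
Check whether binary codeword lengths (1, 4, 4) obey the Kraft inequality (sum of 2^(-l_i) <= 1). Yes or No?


Kraft sum = sum(2^(-l_i)) = 0.625, need <= 1. Result: satisfied (a binary prefix-free code with these lengths exists)

Yes


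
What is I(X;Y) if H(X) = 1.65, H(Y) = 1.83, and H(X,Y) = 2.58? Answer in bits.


I(X;Y) = H(X) + H(Y) - H(X,Y) = 1.65 + 1.83 - 2.58 = 0.9

0.9 bits


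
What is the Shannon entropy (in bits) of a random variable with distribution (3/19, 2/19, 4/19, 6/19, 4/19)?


H = -sum(p_i * log2(p_i)). Terms: -(3/19)*log2(3/19) = 0.420468; -(2/19)*log2(2/19) = 0.341887; -(4/19)*log2(4/19) = 0.473248; -(6/19)*log2(6/19) = 0.525147; -(4/19)*log2(4/19) = 0.473248. H = 0.420468 + 0.341887 + 0.473248 + 0.525147 + 0.473248 = 2.234

2.234 bits


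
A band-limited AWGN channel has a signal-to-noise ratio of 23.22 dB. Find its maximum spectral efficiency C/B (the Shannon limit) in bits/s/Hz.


SNR_linear = 10^(23.22/10) = 209.894; C/B = log2(1 + SNR_linear) = log2(1 + 209.894) = 7.7204

7.7204 bits/s/Hz


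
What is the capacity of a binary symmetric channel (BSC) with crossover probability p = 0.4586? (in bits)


H(p) = -p*log2(p) - (1-p)*log2(1-p) = -0.4586*log2(0.4586) - 0.5414*log2(0.5414) = 0.515784 + 0.479265 = 0.995. C = 1 - H(p) = 1 - 0.995 = 0.005

0.005 bits


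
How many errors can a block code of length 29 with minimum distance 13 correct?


Correction capability = floor((d-1)/2) = floor((13-1)/2) = 6

6 errors


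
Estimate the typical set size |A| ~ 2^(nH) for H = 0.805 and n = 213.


log2|A_typical| = nH = 213 * 0.805 = 171.465, so |A_typical| ~ 2^171.465 = 4.132e+51

4.132e+51


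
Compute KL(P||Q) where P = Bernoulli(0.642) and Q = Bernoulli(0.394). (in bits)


KL = p*log2(p/q) + (1-p)*log2((1-p)/(1-q)) = 0.642*log2(0.642/0.394) + 0.358*log2(0.358/0.606) = 0.1804

0.1804 bits


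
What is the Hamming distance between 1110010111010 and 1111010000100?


Count differing positions: . . . ^ . . . ^ ^ ^ ^ ^ . = 6 differences

6


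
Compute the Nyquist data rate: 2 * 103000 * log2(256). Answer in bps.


Rate = 2 * B * log2(M) = 2 * 103000 * 8.0 = 1648000.0

1648000.0 bps


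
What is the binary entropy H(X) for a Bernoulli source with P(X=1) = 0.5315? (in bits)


H = -p*log2(p) - (1-p)*log2(1-p). -0.5315*log2(0.5315) = 0.484653; -0.4685*log2(0.4685) = 0.512482. H = 0.484653 + 0.512482 = 0.9971

0.9971 bits


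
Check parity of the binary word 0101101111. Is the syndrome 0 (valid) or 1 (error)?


Syndrome = XOR of all bits = 0 XOR 1 XOR 0 XOR 1 XOR 1 XOR 0 XOR 1 XOR 1 XOR 1 XOR 1 = 1

1


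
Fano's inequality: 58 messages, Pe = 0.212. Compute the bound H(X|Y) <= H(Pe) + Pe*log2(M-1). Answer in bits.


H(Pe) = -Pe*log2(Pe) - (1-Pe)*log2(1-Pe) = -0.212*log2(0.212) - 0.788*log2(0.788) = 0.474427 + 0.270861 = 0.7453. Pe*log2(M-1) = 0.212*log2(57) = 1.236573. Bound = H(Pe) + Pe*log2(M-1) = 0.474427 + 0.270861 + 1.236573 = 1.9819

1.9819 bits


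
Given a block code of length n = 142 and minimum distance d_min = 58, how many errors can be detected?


Detection capability = d_min - 1 = 58 - 1 = 57

57 errors


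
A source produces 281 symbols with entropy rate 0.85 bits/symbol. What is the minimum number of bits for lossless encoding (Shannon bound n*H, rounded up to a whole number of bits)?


Minimum bits >= n * H = 281 * 0.85 = 238.85, rounded up to a whole number of bits = 239

239 bits


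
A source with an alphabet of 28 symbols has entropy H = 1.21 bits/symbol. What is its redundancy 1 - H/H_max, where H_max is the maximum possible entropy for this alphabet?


H_max = log2(K) = log2(28) = 4.8074 bits/symbol. Redundancy = 1 - H/H_max = 1 - 1.21/4.8074 = 1 - 0.2517 = 0.7483

0.7483


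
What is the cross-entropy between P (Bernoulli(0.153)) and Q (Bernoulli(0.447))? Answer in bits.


H(P,Q) = -p*log2(q) - (1-p)*log2(1-q). -0.153*log2(0.447) = 0.177733; -0.847*log2(0.553) = 0.723887. H(P,Q) = 0.177733 + 0.723887 = 0.9016

0.9016 bits


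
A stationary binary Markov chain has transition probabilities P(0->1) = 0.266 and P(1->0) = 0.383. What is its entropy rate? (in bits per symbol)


Stationary distribution: pi_0 = p10/(p01+p10) = 0.5901, pi_1 = 0.4099. Entropy rate H' = pi_0*H(p01) + pi_1*H(p10) = 0.5901*0.8357 + 0.4099*0.9601 = 0.8867

0.8867 bits/symbol


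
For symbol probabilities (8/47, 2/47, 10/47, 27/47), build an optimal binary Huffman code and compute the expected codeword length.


Huffman construction (repeatedly merge the two least-probable nodes; each merge adds 1 bit to every symbol beneath it): 2/47 + 8/47 = 10/47; 10/47 + 10/47 = 20/47; 20/47 + 27/47 = 1. Resulting codeword lengths (in the order the probabilities were given): (3, 3, 2, 1). L_avg = sum(p_i * l_i) = 8/47*3 + 2/47*3 + 10/47*2 + 27/47*1 = 77/47 = 1.6383

1.6383 bits


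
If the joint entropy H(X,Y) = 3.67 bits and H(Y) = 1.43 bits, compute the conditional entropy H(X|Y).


H(X|Y) = H(X,Y) - H(Y) = 3.67 - 1.43 = 2.24

2.24 bits


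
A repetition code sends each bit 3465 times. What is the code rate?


Rate = k/n = 1/3465

1/3465


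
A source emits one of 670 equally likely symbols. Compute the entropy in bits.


H = log2(n) = log2(670) = 9.388

9.388 bits


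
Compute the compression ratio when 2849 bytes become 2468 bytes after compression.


Ratio = original / compressed = 2849 / 2468 = 1.1544

1.1544


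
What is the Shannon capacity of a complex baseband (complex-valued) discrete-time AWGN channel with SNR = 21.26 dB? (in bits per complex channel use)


SNR_linear = 10^(21.26/10) = 133.6596; C = log2(1 + SNR_linear) = log2(1 + 133.6596) = 7.0732

7.0732 bits/channel use


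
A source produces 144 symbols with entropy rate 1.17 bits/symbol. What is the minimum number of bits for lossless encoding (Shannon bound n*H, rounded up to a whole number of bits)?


Minimum bits >= n * H = 144 * 1.17 = 168.48, rounded up to a whole number of bits = 169

169 bits


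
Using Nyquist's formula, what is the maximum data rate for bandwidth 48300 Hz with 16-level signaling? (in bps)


Rate = 2 * B * log2(M) = 2 * 48300 * 4.0 = 386400.0

386400.0 bps


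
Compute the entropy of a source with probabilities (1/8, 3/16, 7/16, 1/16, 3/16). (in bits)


H = -sum(p_i * log2(p_i)). Terms: -(1/8)*log2(1/8) = 0.375000; -(3/16)*log2(3/16) = 0.452820; -(7/16)*log2(7/16) = 0.521782; -(1/16)*log2(1/16) = 0.250000; -(3/16)*log2(3/16) = 0.452820. H = 0.375000 + 0.452820 + 0.521782 + 0.250000 + 0.452820 = 2.0524

2.0524 bits


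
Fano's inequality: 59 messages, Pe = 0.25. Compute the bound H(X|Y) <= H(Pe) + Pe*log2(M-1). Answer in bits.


H(Pe) = -Pe*log2(Pe) - (1-Pe)*log2(1-Pe) = -0.25*log2(0.25) - 0.75*log2(0.75) = 0.500000 + 0.311278 = 0.8113. Pe*log2(M-1) = 0.25*log2(58) = 1.464495. Bound = H(Pe) + Pe*log2(M-1) = 0.500000 + 0.311278 + 1.464495 = 2.2758

2.2758 bits


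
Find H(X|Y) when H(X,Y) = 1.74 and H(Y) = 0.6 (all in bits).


H(X|Y) = H(X,Y) - H(Y) = 1.74 - 0.6 = 1.14

1.14 bits


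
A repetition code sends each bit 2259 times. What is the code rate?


Rate = k/n = 1/2259

1/2259


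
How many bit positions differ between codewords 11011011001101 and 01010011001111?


Count differing positions: ^ . . . ^ . . . . . . . ^ . = 3 differences

3


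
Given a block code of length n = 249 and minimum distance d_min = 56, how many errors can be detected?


Detection capability = d_min - 1 = 56 - 1 = 55

55 errors


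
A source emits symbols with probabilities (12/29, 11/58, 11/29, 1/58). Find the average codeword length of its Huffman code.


Huffman construction (repeatedly merge the two least-probable nodes; each merge adds 1 bit to every symbol beneath it): 1/58 + 11/58 = 6/29; 6/29 + 11/29 = 17/29; 12/29 + 17/29 = 1. Resulting codeword lengths (in the order the probabilities were given): (1, 3, 2, 3). L_avg = sum(p_i * l_i) = 12/29*1 + 11/58*3 + 11/29*2 + 1/58*3 = 52/29 = 1.7931

1.7931 bits


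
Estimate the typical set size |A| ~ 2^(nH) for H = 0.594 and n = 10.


log2|A_typical| = nH = 10 * 0.594 = 5.94, so |A_typical| ~ 2^5.94 = 6.139e+01

6.139e+01


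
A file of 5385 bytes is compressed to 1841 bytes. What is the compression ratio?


Ratio = original / compressed = 5385 / 1841 = 2.925

2.925


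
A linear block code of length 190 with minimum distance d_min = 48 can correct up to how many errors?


Correction capability = floor((d-1)/2) = floor((48-1)/2) = 23

23 errors


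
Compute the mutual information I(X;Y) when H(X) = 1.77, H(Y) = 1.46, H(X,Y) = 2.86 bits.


I(X;Y) = H(X) + H(Y) - H(X,Y) = 1.77 + 1.46 - 2.86 = 0.37

0.37 bits


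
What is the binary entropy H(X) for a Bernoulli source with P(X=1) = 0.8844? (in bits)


H = -p*log2(p) - (1-p)*log2(1-p). -0.8844*log2(0.8844) = 0.156741; -0.1156*log2(0.1156) = 0.359838. H = 0.156741 + 0.359838 = 0.5166

0.5166 bits


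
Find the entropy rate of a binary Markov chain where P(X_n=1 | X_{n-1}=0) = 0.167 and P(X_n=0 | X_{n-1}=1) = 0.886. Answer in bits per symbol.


Stationary distribution: pi_0 = p10/(p01+p10) = 0.8414, pi_1 = 0.1586. Entropy rate H' = pi_0*H(p01) + pi_1*H(p10) = 0.8414*0.6508 + 0.1586*0.5119 = 0.6288

0.6288 bits/symbol


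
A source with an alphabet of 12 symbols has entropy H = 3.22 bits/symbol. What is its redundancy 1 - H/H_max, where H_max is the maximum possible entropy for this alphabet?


H_max = log2(K) = log2(12) = 3.585 bits/symbol. Redundancy = 1 - H/H_max = 1 - 3.22/3.585 = 1 - 0.8982 = 0.1018

0.1018


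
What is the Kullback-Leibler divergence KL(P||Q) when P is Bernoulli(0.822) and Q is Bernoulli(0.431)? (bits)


KL = p*log2(p/q) + (1-p)*log2((1-p)/(1-q)) = 0.822*log2(0.822/0.431) + 0.178*log2(0.178/0.569) = 0.4672

0.4672 bits


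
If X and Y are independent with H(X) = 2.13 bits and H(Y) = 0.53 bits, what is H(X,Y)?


For independent variables, H(X,Y) = H(X) + H(Y) = 2.13 + 0.53 = 2.66

2.66 bits


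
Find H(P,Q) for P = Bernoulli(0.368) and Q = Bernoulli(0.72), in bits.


H(P,Q) = -p*log2(q) - (1-p)*log2(1-q). -0.368*log2(0.72) = 0.174407; -0.632*log2(0.28) = 1.160669. H(P,Q) = 0.174407 + 1.160669 = 1.3351

1.3351 bits


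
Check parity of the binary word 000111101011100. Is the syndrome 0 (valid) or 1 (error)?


Syndrome = XOR of all bits = 0 XOR 0 XOR 0 XOR 1 XOR 1 XOR 1 XOR 1 XOR 0 XOR 1 XOR 0 XOR 1 XOR 1 XOR 1 XOR 0 XOR 0 = 0

0


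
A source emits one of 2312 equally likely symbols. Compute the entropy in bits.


H = log2(n) = log2(2312) = 11.1749

11.1749 bits


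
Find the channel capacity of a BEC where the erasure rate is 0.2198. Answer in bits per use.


C = 1 - epsilon = 1 - 0.2198 = 0.7802

0.7802 bits


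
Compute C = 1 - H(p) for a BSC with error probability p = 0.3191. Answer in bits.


H(p) = -p*log2(p) - (1-p)*log2(1-p) = -0.3191*log2(0.3191) - 0.6809*log2(0.6809) = 0.525851 + 0.377549 = 0.9034. C = 1 - H(p) = 1 - 0.9034 = 0.0966

0.0966 bits


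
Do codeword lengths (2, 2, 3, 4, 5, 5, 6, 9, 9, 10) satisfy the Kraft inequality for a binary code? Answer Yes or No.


Kraft sum = sum(2^(-l_i)) = 0.7705, need <= 1. Result: satisfied (a binary prefix-free code with these lengths exists)

Yes


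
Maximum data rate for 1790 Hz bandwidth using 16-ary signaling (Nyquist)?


Rate = 2 * B * log2(M) = 2 * 1790 * 4.0 = 14320.0

14320.0 bps


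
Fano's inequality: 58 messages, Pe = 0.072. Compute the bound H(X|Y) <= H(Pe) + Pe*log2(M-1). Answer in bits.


H(Pe) = -Pe*log2(Pe) - (1-Pe)*log2(1-Pe) = -0.072*log2(0.072) - 0.928*log2(0.928) = 0.273302 + 0.100041 = 0.3733. Pe*log2(M-1) = 0.072*log2(57) = 0.419968. Bound = H(Pe) + Pe*log2(M-1) = 0.273302 + 0.100041 + 0.419968 = 0.7933

0.7933 bits


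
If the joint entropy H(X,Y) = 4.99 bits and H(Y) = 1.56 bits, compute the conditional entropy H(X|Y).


H(X|Y) = H(X,Y) - H(Y) = 4.99 - 1.56 = 3.43

3.43 bits


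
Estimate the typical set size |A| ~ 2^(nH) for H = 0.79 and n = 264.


log2|A_typical| = nH = 264 * 0.79 = 208.56, so |A_typical| ~ 2^208.56 = 6.065e+62

6.065e+62


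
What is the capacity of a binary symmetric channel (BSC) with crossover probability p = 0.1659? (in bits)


H(p) = -p*log2(p) - (1-p)*log2(1-p) = -0.1659*log2(0.1659) - 0.8341*log2(0.8341) = 0.429949 + 0.218290 = 0.6482. C = 1 - H(p) = 1 - 0.6482 = 0.3518

0.3518 bits


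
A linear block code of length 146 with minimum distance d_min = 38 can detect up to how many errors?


Detection capability = d_min - 1 = 38 - 1 = 37

37 errors


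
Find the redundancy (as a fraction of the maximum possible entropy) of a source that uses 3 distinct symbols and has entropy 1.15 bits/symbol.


H_max = log2(K) = log2(3) = 1.585 bits/symbol. Redundancy = 1 - H/H_max = 1 - 1.15/1.585 = 1 - 0.7256 = 0.2744

0.2744


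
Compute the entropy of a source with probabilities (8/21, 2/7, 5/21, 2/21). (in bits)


H = -sum(p_i * log2(p_i)). Terms: -(8/21)*log2(8/21) = 0.530407; -(2/7)*log2(2/7) = 0.516387; -(5/21)*log2(5/21) = 0.492950; -(2/21)*log2(2/21) = 0.323078. H = 0.530407 + 0.516387 + 0.492950 + 0.323078 = 1.8628

1.8628 bits


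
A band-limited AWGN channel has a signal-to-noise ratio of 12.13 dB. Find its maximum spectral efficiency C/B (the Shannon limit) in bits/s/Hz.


SNR_linear = 10^(12.13/10) = 16.3305; C/B = log2(1 + SNR_linear) = log2(1 + 16.3305) = 4.1152

4.1152 bits/s/Hz


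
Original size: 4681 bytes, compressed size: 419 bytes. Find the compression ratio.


Ratio = original / compressed = 4681 / 419 = 11.1718

11.1718


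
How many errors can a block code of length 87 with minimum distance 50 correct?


Correction capability = floor((d-1)/2) = floor((50-1)/2) = 24

24 errors


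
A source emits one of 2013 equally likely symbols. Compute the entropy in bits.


H = log2(n) = log2(2013) = 10.9751

10.9751 bits


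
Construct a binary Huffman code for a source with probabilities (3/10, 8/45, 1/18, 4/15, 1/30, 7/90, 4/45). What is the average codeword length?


Huffman construction (repeatedly merge the two least-probable nodes; each merge adds 1 bit to every symbol beneath it): 1/30 + 1/18 = 4/45; 7/90 + 4/45 = 1/6; 4/45 + 1/6 = 23/90; 8/45 + 23/90 = 13/30; 4/15 + 3/10 = 17/30; 13/30 + 17/30 = 1. Resulting codeword lengths (in the order the probabilities were given): (2, 2, 4, 2, 4, 4, 4). L_avg = sum(p_i * l_i) = 3/10*2 + 8/45*2 + 1/18*4 + 4/15*2 + 1/30*4 + 7/90*4 + 4/45*4 = 113/45 = 2.5111

2.5111 bits


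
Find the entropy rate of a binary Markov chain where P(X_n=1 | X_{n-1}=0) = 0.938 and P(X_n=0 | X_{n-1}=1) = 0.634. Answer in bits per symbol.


Stationary distribution: pi_0 = p10/(p01+p10) = 0.4033, pi_1 = 0.5967. Entropy rate H' = pi_0*H(p01) + pi_1*H(p10) = 0.4033*0.3353 + 0.5967*0.9476 = 0.7006

0.7006 bits/symbol


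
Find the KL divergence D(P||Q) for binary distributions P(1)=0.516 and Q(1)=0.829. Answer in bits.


KL = p*log2(p/q) + (1-p)*log2((1-p)/(1-q)) = 0.516*log2(0.516/0.829) + 0.484*log2(0.484/0.171) = 0.3735

0.3735 bits


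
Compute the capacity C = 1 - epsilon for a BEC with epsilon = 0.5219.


C = 1 - epsilon = 1 - 0.5219 = 0.4781

0.4781 bits


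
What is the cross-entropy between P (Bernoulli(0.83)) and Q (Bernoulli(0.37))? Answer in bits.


H(P,Q) = -p*log2(q) - (1-p)*log2(1-q). -0.83*log2(0.37) = 1.190554; -0.17*log2(0.63) = 0.113318. H(P,Q) = 1.190554 + 0.113318 = 1.3039

1.3039 bits
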